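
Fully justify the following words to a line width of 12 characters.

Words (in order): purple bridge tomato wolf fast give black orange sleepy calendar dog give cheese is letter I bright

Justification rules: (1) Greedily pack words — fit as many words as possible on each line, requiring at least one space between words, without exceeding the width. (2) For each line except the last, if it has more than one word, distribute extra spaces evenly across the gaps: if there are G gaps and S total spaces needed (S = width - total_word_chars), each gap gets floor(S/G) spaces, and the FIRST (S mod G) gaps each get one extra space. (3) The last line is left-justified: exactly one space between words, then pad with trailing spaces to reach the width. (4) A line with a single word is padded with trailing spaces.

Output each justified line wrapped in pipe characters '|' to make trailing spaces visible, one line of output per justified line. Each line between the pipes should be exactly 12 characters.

Line 1: ['purple'] (min_width=6, slack=6)
Line 2: ['bridge'] (min_width=6, slack=6)
Line 3: ['tomato', 'wolf'] (min_width=11, slack=1)
Line 4: ['fast', 'give'] (min_width=9, slack=3)
Line 5: ['black', 'orange'] (min_width=12, slack=0)
Line 6: ['sleepy'] (min_width=6, slack=6)
Line 7: ['calendar', 'dog'] (min_width=12, slack=0)
Line 8: ['give', 'cheese'] (min_width=11, slack=1)
Line 9: ['is', 'letter', 'I'] (min_width=11, slack=1)
Line 10: ['bright'] (min_width=6, slack=6)

Answer: |purple      |
|bridge      |
|tomato  wolf|
|fast    give|
|black orange|
|sleepy      |
|calendar dog|
|give  cheese|
|is  letter I|
|bright      |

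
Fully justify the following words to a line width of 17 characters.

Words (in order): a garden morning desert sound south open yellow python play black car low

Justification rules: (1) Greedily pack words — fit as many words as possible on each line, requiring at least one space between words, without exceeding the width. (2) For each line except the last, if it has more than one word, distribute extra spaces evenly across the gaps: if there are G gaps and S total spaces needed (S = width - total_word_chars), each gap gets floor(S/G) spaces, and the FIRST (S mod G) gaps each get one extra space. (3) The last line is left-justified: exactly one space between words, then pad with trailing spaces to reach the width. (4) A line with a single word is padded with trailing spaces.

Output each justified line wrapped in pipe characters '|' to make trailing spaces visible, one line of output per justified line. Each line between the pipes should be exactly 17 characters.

Line 1: ['a', 'garden', 'morning'] (min_width=16, slack=1)
Line 2: ['desert', 'sound'] (min_width=12, slack=5)
Line 3: ['south', 'open', 'yellow'] (min_width=17, slack=0)
Line 4: ['python', 'play', 'black'] (min_width=17, slack=0)
Line 5: ['car', 'low'] (min_width=7, slack=10)

Answer: |a  garden morning|
|desert      sound|
|south open yellow|
|python play black|
|car low          |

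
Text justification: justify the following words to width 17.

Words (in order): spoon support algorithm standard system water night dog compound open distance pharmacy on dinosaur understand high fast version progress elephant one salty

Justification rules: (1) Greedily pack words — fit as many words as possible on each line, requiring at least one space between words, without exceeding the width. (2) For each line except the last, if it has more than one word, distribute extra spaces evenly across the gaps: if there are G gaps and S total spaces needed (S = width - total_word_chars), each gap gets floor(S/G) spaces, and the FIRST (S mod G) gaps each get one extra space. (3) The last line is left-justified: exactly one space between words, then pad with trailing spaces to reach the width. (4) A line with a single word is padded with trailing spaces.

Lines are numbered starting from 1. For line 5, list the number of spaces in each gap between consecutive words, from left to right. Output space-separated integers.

Answer: 5

Derivation:
Line 1: ['spoon', 'support'] (min_width=13, slack=4)
Line 2: ['algorithm'] (min_width=9, slack=8)
Line 3: ['standard', 'system'] (min_width=15, slack=2)
Line 4: ['water', 'night', 'dog'] (min_width=15, slack=2)
Line 5: ['compound', 'open'] (min_width=13, slack=4)
Line 6: ['distance', 'pharmacy'] (min_width=17, slack=0)
Line 7: ['on', 'dinosaur'] (min_width=11, slack=6)
Line 8: ['understand', 'high'] (min_width=15, slack=2)
Line 9: ['fast', 'version'] (min_width=12, slack=5)
Line 10: ['progress', 'elephant'] (min_width=17, slack=0)
Line 11: ['one', 'salty'] (min_width=9, slack=8)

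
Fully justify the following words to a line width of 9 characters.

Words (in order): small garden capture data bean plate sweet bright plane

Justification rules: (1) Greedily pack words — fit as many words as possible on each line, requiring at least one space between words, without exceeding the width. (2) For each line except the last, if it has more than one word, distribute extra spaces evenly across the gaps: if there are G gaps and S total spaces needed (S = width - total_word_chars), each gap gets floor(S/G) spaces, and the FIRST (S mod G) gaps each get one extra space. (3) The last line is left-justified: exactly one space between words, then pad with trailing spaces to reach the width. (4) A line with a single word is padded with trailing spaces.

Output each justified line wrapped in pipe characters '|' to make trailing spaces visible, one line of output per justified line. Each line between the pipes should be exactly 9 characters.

Answer: |small    |
|garden   |
|capture  |
|data bean|
|plate    |
|sweet    |
|bright   |
|plane    |

Derivation:
Line 1: ['small'] (min_width=5, slack=4)
Line 2: ['garden'] (min_width=6, slack=3)
Line 3: ['capture'] (min_width=7, slack=2)
Line 4: ['data', 'bean'] (min_width=9, slack=0)
Line 5: ['plate'] (min_width=5, slack=4)
Line 6: ['sweet'] (min_width=5, slack=4)
Line 7: ['bright'] (min_width=6, slack=3)
Line 8: ['plane'] (min_width=5, slack=4)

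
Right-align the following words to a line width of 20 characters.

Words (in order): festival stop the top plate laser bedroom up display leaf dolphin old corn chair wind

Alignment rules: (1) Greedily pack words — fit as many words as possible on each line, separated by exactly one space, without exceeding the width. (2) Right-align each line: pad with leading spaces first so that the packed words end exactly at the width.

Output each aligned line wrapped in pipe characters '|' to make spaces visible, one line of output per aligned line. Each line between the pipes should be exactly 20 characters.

Line 1: ['festival', 'stop', 'the'] (min_width=17, slack=3)
Line 2: ['top', 'plate', 'laser'] (min_width=15, slack=5)
Line 3: ['bedroom', 'up', 'display'] (min_width=18, slack=2)
Line 4: ['leaf', 'dolphin', 'old'] (min_width=16, slack=4)
Line 5: ['corn', 'chair', 'wind'] (min_width=15, slack=5)

Answer: |   festival stop the|
|     top plate laser|
|  bedroom up display|
|    leaf dolphin old|
|     corn chair wind|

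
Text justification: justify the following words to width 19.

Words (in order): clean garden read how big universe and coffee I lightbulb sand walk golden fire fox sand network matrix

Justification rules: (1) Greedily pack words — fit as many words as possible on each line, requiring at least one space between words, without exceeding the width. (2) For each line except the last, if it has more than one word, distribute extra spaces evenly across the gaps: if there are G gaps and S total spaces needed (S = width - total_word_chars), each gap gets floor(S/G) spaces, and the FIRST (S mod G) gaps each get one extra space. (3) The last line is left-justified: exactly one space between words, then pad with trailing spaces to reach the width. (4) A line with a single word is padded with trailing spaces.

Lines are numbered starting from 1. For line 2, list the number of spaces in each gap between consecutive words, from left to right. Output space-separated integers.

Line 1: ['clean', 'garden', 'read'] (min_width=17, slack=2)
Line 2: ['how', 'big', 'universe'] (min_width=16, slack=3)
Line 3: ['and', 'coffee', 'I'] (min_width=12, slack=7)
Line 4: ['lightbulb', 'sand', 'walk'] (min_width=19, slack=0)
Line 5: ['golden', 'fire', 'fox'] (min_width=15, slack=4)
Line 6: ['sand', 'network', 'matrix'] (min_width=19, slack=0)

Answer: 3 2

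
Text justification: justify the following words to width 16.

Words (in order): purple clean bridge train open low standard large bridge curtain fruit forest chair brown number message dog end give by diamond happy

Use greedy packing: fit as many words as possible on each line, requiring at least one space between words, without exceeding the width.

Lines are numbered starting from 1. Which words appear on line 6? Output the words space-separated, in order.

Answer: fruit forest

Derivation:
Line 1: ['purple', 'clean'] (min_width=12, slack=4)
Line 2: ['bridge', 'train'] (min_width=12, slack=4)
Line 3: ['open', 'low'] (min_width=8, slack=8)
Line 4: ['standard', 'large'] (min_width=14, slack=2)
Line 5: ['bridge', 'curtain'] (min_width=14, slack=2)
Line 6: ['fruit', 'forest'] (min_width=12, slack=4)
Line 7: ['chair', 'brown'] (min_width=11, slack=5)
Line 8: ['number', 'message'] (min_width=14, slack=2)
Line 9: ['dog', 'end', 'give', 'by'] (min_width=15, slack=1)
Line 10: ['diamond', 'happy'] (min_width=13, slack=3)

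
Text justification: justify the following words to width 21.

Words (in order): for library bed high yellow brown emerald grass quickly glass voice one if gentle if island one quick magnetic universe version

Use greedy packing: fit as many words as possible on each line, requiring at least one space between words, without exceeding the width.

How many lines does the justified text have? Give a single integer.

Line 1: ['for', 'library', 'bed', 'high'] (min_width=20, slack=1)
Line 2: ['yellow', 'brown', 'emerald'] (min_width=20, slack=1)
Line 3: ['grass', 'quickly', 'glass'] (min_width=19, slack=2)
Line 4: ['voice', 'one', 'if', 'gentle'] (min_width=19, slack=2)
Line 5: ['if', 'island', 'one', 'quick'] (min_width=19, slack=2)
Line 6: ['magnetic', 'universe'] (min_width=17, slack=4)
Line 7: ['version'] (min_width=7, slack=14)
Total lines: 7

Answer: 7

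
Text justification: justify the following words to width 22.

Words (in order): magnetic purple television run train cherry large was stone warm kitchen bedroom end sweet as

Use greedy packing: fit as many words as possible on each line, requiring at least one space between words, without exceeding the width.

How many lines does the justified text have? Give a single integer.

Answer: 5

Derivation:
Line 1: ['magnetic', 'purple'] (min_width=15, slack=7)
Line 2: ['television', 'run', 'train'] (min_width=20, slack=2)
Line 3: ['cherry', 'large', 'was', 'stone'] (min_width=22, slack=0)
Line 4: ['warm', 'kitchen', 'bedroom'] (min_width=20, slack=2)
Line 5: ['end', 'sweet', 'as'] (min_width=12, slack=10)
Total lines: 5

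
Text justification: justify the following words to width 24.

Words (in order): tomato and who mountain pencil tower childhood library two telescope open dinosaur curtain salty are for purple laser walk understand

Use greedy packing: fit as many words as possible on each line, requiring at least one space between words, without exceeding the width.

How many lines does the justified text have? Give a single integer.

Answer: 6

Derivation:
Line 1: ['tomato', 'and', 'who', 'mountain'] (min_width=23, slack=1)
Line 2: ['pencil', 'tower', 'childhood'] (min_width=22, slack=2)
Line 3: ['library', 'two', 'telescope'] (min_width=21, slack=3)
Line 4: ['open', 'dinosaur', 'curtain'] (min_width=21, slack=3)
Line 5: ['salty', 'are', 'for', 'purple'] (min_width=20, slack=4)
Line 6: ['laser', 'walk', 'understand'] (min_width=21, slack=3)
Total lines: 6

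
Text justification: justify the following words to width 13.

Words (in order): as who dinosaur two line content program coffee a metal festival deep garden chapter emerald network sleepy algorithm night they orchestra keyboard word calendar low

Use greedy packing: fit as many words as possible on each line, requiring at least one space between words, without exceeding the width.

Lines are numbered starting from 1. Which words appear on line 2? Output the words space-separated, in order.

Answer: dinosaur two

Derivation:
Line 1: ['as', 'who'] (min_width=6, slack=7)
Line 2: ['dinosaur', 'two'] (min_width=12, slack=1)
Line 3: ['line', 'content'] (min_width=12, slack=1)
Line 4: ['program'] (min_width=7, slack=6)
Line 5: ['coffee', 'a'] (min_width=8, slack=5)
Line 6: ['metal'] (min_width=5, slack=8)
Line 7: ['festival', 'deep'] (min_width=13, slack=0)
Line 8: ['garden'] (min_width=6, slack=7)
Line 9: ['chapter'] (min_width=7, slack=6)
Line 10: ['emerald'] (min_width=7, slack=6)
Line 11: ['network'] (min_width=7, slack=6)
Line 12: ['sleepy'] (min_width=6, slack=7)
Line 13: ['algorithm'] (min_width=9, slack=4)
Line 14: ['night', 'they'] (min_width=10, slack=3)
Line 15: ['orchestra'] (min_width=9, slack=4)
Line 16: ['keyboard', 'word'] (min_width=13, slack=0)
Line 17: ['calendar', 'low'] (min_width=12, slack=1)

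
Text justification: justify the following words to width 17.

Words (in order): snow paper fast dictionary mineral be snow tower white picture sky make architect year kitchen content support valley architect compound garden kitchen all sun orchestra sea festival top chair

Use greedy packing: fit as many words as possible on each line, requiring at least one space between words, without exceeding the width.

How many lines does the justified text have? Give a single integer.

Line 1: ['snow', 'paper', 'fast'] (min_width=15, slack=2)
Line 2: ['dictionary'] (min_width=10, slack=7)
Line 3: ['mineral', 'be', 'snow'] (min_width=15, slack=2)
Line 4: ['tower', 'white'] (min_width=11, slack=6)
Line 5: ['picture', 'sky', 'make'] (min_width=16, slack=1)
Line 6: ['architect', 'year'] (min_width=14, slack=3)
Line 7: ['kitchen', 'content'] (min_width=15, slack=2)
Line 8: ['support', 'valley'] (min_width=14, slack=3)
Line 9: ['architect'] (min_width=9, slack=8)
Line 10: ['compound', 'garden'] (min_width=15, slack=2)
Line 11: ['kitchen', 'all', 'sun'] (min_width=15, slack=2)
Line 12: ['orchestra', 'sea'] (min_width=13, slack=4)
Line 13: ['festival', 'top'] (min_width=12, slack=5)
Line 14: ['chair'] (min_width=5, slack=12)
Total lines: 14

Answer: 14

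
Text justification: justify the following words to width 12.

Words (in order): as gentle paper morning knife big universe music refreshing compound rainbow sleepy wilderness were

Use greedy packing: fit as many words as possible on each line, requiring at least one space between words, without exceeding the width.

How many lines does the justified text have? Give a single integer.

Line 1: ['as', 'gentle'] (min_width=9, slack=3)
Line 2: ['paper'] (min_width=5, slack=7)
Line 3: ['morning'] (min_width=7, slack=5)
Line 4: ['knife', 'big'] (min_width=9, slack=3)
Line 5: ['universe'] (min_width=8, slack=4)
Line 6: ['music'] (min_width=5, slack=7)
Line 7: ['refreshing'] (min_width=10, slack=2)
Line 8: ['compound'] (min_width=8, slack=4)
Line 9: ['rainbow'] (min_width=7, slack=5)
Line 10: ['sleepy'] (min_width=6, slack=6)
Line 11: ['wilderness'] (min_width=10, slack=2)
Line 12: ['were'] (min_width=4, slack=8)
Total lines: 12

Answer: 12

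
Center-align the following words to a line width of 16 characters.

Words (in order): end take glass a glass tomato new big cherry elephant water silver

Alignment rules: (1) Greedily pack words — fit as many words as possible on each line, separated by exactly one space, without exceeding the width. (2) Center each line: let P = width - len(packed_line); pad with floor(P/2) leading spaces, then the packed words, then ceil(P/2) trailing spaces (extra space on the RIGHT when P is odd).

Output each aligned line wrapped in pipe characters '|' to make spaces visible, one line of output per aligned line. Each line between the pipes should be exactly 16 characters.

Answer: |end take glass a|
|glass tomato new|
|   big cherry   |
| elephant water |
|     silver     |

Derivation:
Line 1: ['end', 'take', 'glass', 'a'] (min_width=16, slack=0)
Line 2: ['glass', 'tomato', 'new'] (min_width=16, slack=0)
Line 3: ['big', 'cherry'] (min_width=10, slack=6)
Line 4: ['elephant', 'water'] (min_width=14, slack=2)
Line 5: ['silver'] (min_width=6, slack=10)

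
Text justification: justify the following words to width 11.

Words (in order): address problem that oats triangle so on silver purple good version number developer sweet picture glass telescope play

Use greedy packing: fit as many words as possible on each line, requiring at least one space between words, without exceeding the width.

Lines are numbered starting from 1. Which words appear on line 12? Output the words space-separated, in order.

Answer: glass

Derivation:
Line 1: ['address'] (min_width=7, slack=4)
Line 2: ['problem'] (min_width=7, slack=4)
Line 3: ['that', 'oats'] (min_width=9, slack=2)
Line 4: ['triangle', 'so'] (min_width=11, slack=0)
Line 5: ['on', 'silver'] (min_width=9, slack=2)
Line 6: ['purple', 'good'] (min_width=11, slack=0)
Line 7: ['version'] (min_width=7, slack=4)
Line 8: ['number'] (min_width=6, slack=5)
Line 9: ['developer'] (min_width=9, slack=2)
Line 10: ['sweet'] (min_width=5, slack=6)
Line 11: ['picture'] (min_width=7, slack=4)
Line 12: ['glass'] (min_width=5, slack=6)
Line 13: ['telescope'] (min_width=9, slack=2)
Line 14: ['play'] (min_width=4, slack=7)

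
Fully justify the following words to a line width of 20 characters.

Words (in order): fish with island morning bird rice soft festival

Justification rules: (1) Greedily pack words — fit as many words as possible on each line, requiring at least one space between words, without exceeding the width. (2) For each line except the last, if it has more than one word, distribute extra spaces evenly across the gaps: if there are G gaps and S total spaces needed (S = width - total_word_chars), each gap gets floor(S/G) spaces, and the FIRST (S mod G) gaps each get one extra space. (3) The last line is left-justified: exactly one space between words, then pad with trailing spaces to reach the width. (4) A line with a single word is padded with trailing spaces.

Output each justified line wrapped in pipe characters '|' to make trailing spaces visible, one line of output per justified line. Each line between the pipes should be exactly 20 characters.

Line 1: ['fish', 'with', 'island'] (min_width=16, slack=4)
Line 2: ['morning', 'bird', 'rice'] (min_width=17, slack=3)
Line 3: ['soft', 'festival'] (min_width=13, slack=7)

Answer: |fish   with   island|
|morning   bird  rice|
|soft festival       |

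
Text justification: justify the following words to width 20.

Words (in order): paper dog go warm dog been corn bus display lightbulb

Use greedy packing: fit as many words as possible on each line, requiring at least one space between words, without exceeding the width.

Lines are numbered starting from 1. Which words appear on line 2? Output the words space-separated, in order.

Line 1: ['paper', 'dog', 'go', 'warm'] (min_width=17, slack=3)
Line 2: ['dog', 'been', 'corn', 'bus'] (min_width=17, slack=3)
Line 3: ['display', 'lightbulb'] (min_width=17, slack=3)

Answer: dog been corn bus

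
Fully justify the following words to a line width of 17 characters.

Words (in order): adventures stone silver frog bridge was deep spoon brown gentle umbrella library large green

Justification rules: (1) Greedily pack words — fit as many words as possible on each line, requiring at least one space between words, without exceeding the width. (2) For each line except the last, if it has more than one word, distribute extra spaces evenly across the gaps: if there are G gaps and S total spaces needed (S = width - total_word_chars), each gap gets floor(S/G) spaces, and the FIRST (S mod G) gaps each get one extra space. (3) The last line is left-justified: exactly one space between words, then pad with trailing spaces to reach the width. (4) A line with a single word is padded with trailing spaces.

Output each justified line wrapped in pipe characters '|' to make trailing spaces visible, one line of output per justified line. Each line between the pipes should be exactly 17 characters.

Line 1: ['adventures', 'stone'] (min_width=16, slack=1)
Line 2: ['silver', 'frog'] (min_width=11, slack=6)
Line 3: ['bridge', 'was', 'deep'] (min_width=15, slack=2)
Line 4: ['spoon', 'brown'] (min_width=11, slack=6)
Line 5: ['gentle', 'umbrella'] (min_width=15, slack=2)
Line 6: ['library', 'large'] (min_width=13, slack=4)
Line 7: ['green'] (min_width=5, slack=12)

Answer: |adventures  stone|
|silver       frog|
|bridge  was  deep|
|spoon       brown|
|gentle   umbrella|
|library     large|
|green            |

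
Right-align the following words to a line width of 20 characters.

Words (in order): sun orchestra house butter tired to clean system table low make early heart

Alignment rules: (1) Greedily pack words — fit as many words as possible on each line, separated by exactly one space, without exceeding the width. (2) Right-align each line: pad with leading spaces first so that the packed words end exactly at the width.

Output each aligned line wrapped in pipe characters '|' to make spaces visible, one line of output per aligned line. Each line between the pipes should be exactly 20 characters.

Line 1: ['sun', 'orchestra', 'house'] (min_width=19, slack=1)
Line 2: ['butter', 'tired', 'to'] (min_width=15, slack=5)
Line 3: ['clean', 'system', 'table'] (min_width=18, slack=2)
Line 4: ['low', 'make', 'early', 'heart'] (min_width=20, slack=0)

Answer: | sun orchestra house|
|     butter tired to|
|  clean system table|
|low make early heart|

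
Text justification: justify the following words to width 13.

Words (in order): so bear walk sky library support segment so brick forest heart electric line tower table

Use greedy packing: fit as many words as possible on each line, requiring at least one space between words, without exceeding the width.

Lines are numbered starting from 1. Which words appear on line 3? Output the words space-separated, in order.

Answer: support

Derivation:
Line 1: ['so', 'bear', 'walk'] (min_width=12, slack=1)
Line 2: ['sky', 'library'] (min_width=11, slack=2)
Line 3: ['support'] (min_width=7, slack=6)
Line 4: ['segment', 'so'] (min_width=10, slack=3)
Line 5: ['brick', 'forest'] (min_width=12, slack=1)
Line 6: ['heart'] (min_width=5, slack=8)
Line 7: ['electric', 'line'] (min_width=13, slack=0)
Line 8: ['tower', 'table'] (min_width=11, slack=2)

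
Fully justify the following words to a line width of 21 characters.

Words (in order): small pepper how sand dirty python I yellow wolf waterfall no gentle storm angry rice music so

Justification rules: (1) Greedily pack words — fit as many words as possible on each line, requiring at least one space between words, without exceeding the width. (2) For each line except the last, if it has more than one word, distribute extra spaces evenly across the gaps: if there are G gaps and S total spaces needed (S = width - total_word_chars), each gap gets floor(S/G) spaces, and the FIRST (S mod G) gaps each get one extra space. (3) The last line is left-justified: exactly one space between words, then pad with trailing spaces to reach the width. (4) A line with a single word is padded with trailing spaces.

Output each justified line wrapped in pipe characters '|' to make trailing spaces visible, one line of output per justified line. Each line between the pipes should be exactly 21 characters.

Answer: |small pepper how sand|
|dirty python I yellow|
|wolf   waterfall   no|
|gentle   storm  angry|
|rice music so        |

Derivation:
Line 1: ['small', 'pepper', 'how', 'sand'] (min_width=21, slack=0)
Line 2: ['dirty', 'python', 'I', 'yellow'] (min_width=21, slack=0)
Line 3: ['wolf', 'waterfall', 'no'] (min_width=17, slack=4)
Line 4: ['gentle', 'storm', 'angry'] (min_width=18, slack=3)
Line 5: ['rice', 'music', 'so'] (min_width=13, slack=8)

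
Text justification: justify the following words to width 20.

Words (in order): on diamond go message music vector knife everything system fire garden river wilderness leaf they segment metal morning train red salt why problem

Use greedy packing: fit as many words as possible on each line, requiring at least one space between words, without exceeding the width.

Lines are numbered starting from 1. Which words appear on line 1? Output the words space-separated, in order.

Answer: on diamond go

Derivation:
Line 1: ['on', 'diamond', 'go'] (min_width=13, slack=7)
Line 2: ['message', 'music', 'vector'] (min_width=20, slack=0)
Line 3: ['knife', 'everything'] (min_width=16, slack=4)
Line 4: ['system', 'fire', 'garden'] (min_width=18, slack=2)
Line 5: ['river', 'wilderness'] (min_width=16, slack=4)
Line 6: ['leaf', 'they', 'segment'] (min_width=17, slack=3)
Line 7: ['metal', 'morning', 'train'] (min_width=19, slack=1)
Line 8: ['red', 'salt', 'why', 'problem'] (min_width=20, slack=0)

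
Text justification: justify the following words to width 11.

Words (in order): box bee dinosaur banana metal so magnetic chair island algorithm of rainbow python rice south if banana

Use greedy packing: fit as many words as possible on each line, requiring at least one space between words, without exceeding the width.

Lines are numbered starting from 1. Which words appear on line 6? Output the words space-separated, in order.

Answer: chair

Derivation:
Line 1: ['box', 'bee'] (min_width=7, slack=4)
Line 2: ['dinosaur'] (min_width=8, slack=3)
Line 3: ['banana'] (min_width=6, slack=5)
Line 4: ['metal', 'so'] (min_width=8, slack=3)
Line 5: ['magnetic'] (min_width=8, slack=3)
Line 6: ['chair'] (min_width=5, slack=6)
Line 7: ['island'] (min_width=6, slack=5)
Line 8: ['algorithm'] (min_width=9, slack=2)
Line 9: ['of', 'rainbow'] (min_width=10, slack=1)
Line 10: ['python', 'rice'] (min_width=11, slack=0)
Line 11: ['south', 'if'] (min_width=8, slack=3)
Line 12: ['banana'] (min_width=6, slack=5)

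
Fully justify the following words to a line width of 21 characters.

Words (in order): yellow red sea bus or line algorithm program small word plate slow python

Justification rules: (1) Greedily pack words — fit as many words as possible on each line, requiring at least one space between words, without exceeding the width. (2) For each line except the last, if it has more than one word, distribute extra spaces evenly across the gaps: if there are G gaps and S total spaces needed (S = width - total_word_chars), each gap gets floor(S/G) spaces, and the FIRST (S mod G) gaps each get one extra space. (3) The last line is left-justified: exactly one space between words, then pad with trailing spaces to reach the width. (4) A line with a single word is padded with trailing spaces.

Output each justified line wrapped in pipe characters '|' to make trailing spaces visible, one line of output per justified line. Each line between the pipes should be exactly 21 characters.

Line 1: ['yellow', 'red', 'sea', 'bus', 'or'] (min_width=21, slack=0)
Line 2: ['line', 'algorithm'] (min_width=14, slack=7)
Line 3: ['program', 'small', 'word'] (min_width=18, slack=3)
Line 4: ['plate', 'slow', 'python'] (min_width=17, slack=4)

Answer: |yellow red sea bus or|
|line        algorithm|
|program   small  word|
|plate slow python    |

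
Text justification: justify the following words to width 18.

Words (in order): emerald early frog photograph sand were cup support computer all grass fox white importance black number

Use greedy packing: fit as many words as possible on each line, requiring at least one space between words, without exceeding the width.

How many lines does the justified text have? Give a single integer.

Line 1: ['emerald', 'early', 'frog'] (min_width=18, slack=0)
Line 2: ['photograph', 'sand'] (min_width=15, slack=3)
Line 3: ['were', 'cup', 'support'] (min_width=16, slack=2)
Line 4: ['computer', 'all', 'grass'] (min_width=18, slack=0)
Line 5: ['fox', 'white'] (min_width=9, slack=9)
Line 6: ['importance', 'black'] (min_width=16, slack=2)
Line 7: ['number'] (min_width=6, slack=12)
Total lines: 7

Answer: 7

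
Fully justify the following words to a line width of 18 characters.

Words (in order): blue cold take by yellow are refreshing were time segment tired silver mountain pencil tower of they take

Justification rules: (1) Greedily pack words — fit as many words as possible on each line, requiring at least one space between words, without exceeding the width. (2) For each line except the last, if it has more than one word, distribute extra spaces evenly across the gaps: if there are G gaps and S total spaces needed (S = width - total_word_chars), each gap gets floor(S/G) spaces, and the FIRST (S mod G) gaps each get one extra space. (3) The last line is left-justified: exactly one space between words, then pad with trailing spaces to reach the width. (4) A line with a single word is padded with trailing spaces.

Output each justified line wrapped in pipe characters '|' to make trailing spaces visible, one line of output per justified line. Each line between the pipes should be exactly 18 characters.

Line 1: ['blue', 'cold', 'take', 'by'] (min_width=17, slack=1)
Line 2: ['yellow', 'are'] (min_width=10, slack=8)
Line 3: ['refreshing', 'were'] (min_width=15, slack=3)
Line 4: ['time', 'segment', 'tired'] (min_width=18, slack=0)
Line 5: ['silver', 'mountain'] (min_width=15, slack=3)
Line 6: ['pencil', 'tower', 'of'] (min_width=15, slack=3)
Line 7: ['they', 'take'] (min_width=9, slack=9)

Answer: |blue  cold take by|
|yellow         are|
|refreshing    were|
|time segment tired|
|silver    mountain|
|pencil   tower  of|
|they take         |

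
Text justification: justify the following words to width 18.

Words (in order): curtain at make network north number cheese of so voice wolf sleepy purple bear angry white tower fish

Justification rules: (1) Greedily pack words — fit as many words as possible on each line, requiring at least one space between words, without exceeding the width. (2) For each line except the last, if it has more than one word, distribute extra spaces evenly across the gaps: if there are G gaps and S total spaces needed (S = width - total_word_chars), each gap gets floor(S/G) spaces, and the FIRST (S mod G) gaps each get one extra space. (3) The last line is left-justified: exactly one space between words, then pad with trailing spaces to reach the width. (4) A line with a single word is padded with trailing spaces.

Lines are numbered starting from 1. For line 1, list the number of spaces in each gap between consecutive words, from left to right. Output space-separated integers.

Answer: 3 2

Derivation:
Line 1: ['curtain', 'at', 'make'] (min_width=15, slack=3)
Line 2: ['network', 'north'] (min_width=13, slack=5)
Line 3: ['number', 'cheese', 'of'] (min_width=16, slack=2)
Line 4: ['so', 'voice', 'wolf'] (min_width=13, slack=5)
Line 5: ['sleepy', 'purple', 'bear'] (min_width=18, slack=0)
Line 6: ['angry', 'white', 'tower'] (min_width=17, slack=1)
Line 7: ['fish'] (min_width=4, slack=14)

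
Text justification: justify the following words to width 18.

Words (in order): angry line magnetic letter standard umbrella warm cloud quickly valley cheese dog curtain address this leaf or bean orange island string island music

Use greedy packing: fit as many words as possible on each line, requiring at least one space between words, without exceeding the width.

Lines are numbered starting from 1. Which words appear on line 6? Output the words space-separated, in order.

Line 1: ['angry', 'line'] (min_width=10, slack=8)
Line 2: ['magnetic', 'letter'] (min_width=15, slack=3)
Line 3: ['standard', 'umbrella'] (min_width=17, slack=1)
Line 4: ['warm', 'cloud', 'quickly'] (min_width=18, slack=0)
Line 5: ['valley', 'cheese', 'dog'] (min_width=17, slack=1)
Line 6: ['curtain', 'address'] (min_width=15, slack=3)
Line 7: ['this', 'leaf', 'or', 'bean'] (min_width=17, slack=1)
Line 8: ['orange', 'island'] (min_width=13, slack=5)
Line 9: ['string', 'island'] (min_width=13, slack=5)
Line 10: ['music'] (min_width=5, slack=13)

Answer: curtain address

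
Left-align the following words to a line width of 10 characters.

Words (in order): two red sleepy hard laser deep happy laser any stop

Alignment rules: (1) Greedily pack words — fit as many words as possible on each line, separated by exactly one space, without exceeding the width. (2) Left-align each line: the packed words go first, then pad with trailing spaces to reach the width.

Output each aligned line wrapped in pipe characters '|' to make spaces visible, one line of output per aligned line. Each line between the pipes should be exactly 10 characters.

Line 1: ['two', 'red'] (min_width=7, slack=3)
Line 2: ['sleepy'] (min_width=6, slack=4)
Line 3: ['hard', 'laser'] (min_width=10, slack=0)
Line 4: ['deep', 'happy'] (min_width=10, slack=0)
Line 5: ['laser', 'any'] (min_width=9, slack=1)
Line 6: ['stop'] (min_width=4, slack=6)

Answer: |two red   |
|sleepy    |
|hard laser|
|deep happy|
|laser any |
|stop      |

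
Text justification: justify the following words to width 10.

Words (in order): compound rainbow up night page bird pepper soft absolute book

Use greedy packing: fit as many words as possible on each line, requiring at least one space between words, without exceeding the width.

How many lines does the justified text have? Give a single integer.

Line 1: ['compound'] (min_width=8, slack=2)
Line 2: ['rainbow', 'up'] (min_width=10, slack=0)
Line 3: ['night', 'page'] (min_width=10, slack=0)
Line 4: ['bird'] (min_width=4, slack=6)
Line 5: ['pepper'] (min_width=6, slack=4)
Line 6: ['soft'] (min_width=4, slack=6)
Line 7: ['absolute'] (min_width=8, slack=2)
Line 8: ['book'] (min_width=4, slack=6)
Total lines: 8

Answer: 8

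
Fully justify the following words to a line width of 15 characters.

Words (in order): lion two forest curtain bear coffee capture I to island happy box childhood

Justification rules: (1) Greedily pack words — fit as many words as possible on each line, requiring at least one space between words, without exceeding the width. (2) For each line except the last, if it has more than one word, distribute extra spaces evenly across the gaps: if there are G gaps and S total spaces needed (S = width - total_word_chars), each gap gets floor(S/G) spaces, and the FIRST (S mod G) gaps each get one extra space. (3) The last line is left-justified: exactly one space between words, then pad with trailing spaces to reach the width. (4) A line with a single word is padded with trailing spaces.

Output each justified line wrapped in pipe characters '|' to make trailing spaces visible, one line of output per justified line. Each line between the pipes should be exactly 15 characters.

Line 1: ['lion', 'two', 'forest'] (min_width=15, slack=0)
Line 2: ['curtain', 'bear'] (min_width=12, slack=3)
Line 3: ['coffee', 'capture'] (min_width=14, slack=1)
Line 4: ['I', 'to', 'island'] (min_width=11, slack=4)
Line 5: ['happy', 'box'] (min_width=9, slack=6)
Line 6: ['childhood'] (min_width=9, slack=6)

Answer: |lion two forest|
|curtain    bear|
|coffee  capture|
|I   to   island|
|happy       box|
|childhood      |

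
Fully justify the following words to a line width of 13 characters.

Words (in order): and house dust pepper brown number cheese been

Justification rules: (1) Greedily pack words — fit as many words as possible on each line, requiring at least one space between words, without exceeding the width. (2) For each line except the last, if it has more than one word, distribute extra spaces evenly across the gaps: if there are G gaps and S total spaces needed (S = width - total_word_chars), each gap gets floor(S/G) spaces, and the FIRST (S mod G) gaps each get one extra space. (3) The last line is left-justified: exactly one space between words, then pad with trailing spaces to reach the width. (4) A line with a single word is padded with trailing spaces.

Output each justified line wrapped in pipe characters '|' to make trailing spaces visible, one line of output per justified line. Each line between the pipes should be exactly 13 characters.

Line 1: ['and', 'house'] (min_width=9, slack=4)
Line 2: ['dust', 'pepper'] (min_width=11, slack=2)
Line 3: ['brown', 'number'] (min_width=12, slack=1)
Line 4: ['cheese', 'been'] (min_width=11, slack=2)

Answer: |and     house|
|dust   pepper|
|brown  number|
|cheese been  |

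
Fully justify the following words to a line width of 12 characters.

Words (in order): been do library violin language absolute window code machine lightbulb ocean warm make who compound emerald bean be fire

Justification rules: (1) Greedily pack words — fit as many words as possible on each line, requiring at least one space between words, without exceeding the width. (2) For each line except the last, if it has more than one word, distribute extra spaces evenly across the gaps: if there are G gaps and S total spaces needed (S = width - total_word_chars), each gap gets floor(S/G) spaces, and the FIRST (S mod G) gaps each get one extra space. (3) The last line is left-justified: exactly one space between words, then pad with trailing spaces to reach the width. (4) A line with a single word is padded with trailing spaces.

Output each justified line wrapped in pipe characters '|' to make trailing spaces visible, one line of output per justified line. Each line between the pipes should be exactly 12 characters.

Line 1: ['been', 'do'] (min_width=7, slack=5)
Line 2: ['library'] (min_width=7, slack=5)
Line 3: ['violin'] (min_width=6, slack=6)
Line 4: ['language'] (min_width=8, slack=4)
Line 5: ['absolute'] (min_width=8, slack=4)
Line 6: ['window', 'code'] (min_width=11, slack=1)
Line 7: ['machine'] (min_width=7, slack=5)
Line 8: ['lightbulb'] (min_width=9, slack=3)
Line 9: ['ocean', 'warm'] (min_width=10, slack=2)
Line 10: ['make', 'who'] (min_width=8, slack=4)
Line 11: ['compound'] (min_width=8, slack=4)
Line 12: ['emerald', 'bean'] (min_width=12, slack=0)
Line 13: ['be', 'fire'] (min_width=7, slack=5)

Answer: |been      do|
|library     |
|violin      |
|language    |
|absolute    |
|window  code|
|machine     |
|lightbulb   |
|ocean   warm|
|make     who|
|compound    |
|emerald bean|
|be fire     |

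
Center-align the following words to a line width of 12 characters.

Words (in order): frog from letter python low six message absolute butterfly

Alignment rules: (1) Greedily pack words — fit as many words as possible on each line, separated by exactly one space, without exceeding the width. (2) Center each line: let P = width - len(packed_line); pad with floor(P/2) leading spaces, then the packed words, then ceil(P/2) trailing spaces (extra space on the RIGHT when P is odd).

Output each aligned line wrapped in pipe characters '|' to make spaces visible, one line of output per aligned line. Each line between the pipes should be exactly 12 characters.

Line 1: ['frog', 'from'] (min_width=9, slack=3)
Line 2: ['letter'] (min_width=6, slack=6)
Line 3: ['python', 'low'] (min_width=10, slack=2)
Line 4: ['six', 'message'] (min_width=11, slack=1)
Line 5: ['absolute'] (min_width=8, slack=4)
Line 6: ['butterfly'] (min_width=9, slack=3)

Answer: | frog from  |
|   letter   |
| python low |
|six message |
|  absolute  |
| butterfly  |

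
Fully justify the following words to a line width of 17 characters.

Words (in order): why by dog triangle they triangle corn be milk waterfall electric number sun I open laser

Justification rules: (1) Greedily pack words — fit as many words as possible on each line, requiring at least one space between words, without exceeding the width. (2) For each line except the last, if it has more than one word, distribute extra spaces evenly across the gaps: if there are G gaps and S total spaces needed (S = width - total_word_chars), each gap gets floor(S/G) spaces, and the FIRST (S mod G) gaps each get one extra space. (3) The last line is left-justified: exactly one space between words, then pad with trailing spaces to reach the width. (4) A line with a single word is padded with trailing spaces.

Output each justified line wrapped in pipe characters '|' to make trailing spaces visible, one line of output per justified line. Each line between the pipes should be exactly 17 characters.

Line 1: ['why', 'by', 'dog'] (min_width=10, slack=7)
Line 2: ['triangle', 'they'] (min_width=13, slack=4)
Line 3: ['triangle', 'corn', 'be'] (min_width=16, slack=1)
Line 4: ['milk', 'waterfall'] (min_width=14, slack=3)
Line 5: ['electric', 'number'] (min_width=15, slack=2)
Line 6: ['sun', 'I', 'open', 'laser'] (min_width=16, slack=1)

Answer: |why     by    dog|
|triangle     they|
|triangle  corn be|
|milk    waterfall|
|electric   number|
|sun I open laser |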